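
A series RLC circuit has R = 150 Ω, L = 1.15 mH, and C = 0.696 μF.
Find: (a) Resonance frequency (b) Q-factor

Step 1 — Resonance condition Im(Z)=0 gives ω₀ = 1/√(LC).
Step 2 — ω₀ = 1/√(0.00115·6.96e-07) = 3.535e+04 rad/s.
Step 3 — f₀ = ω₀/(2π) = 5626 Hz.
Step 4 — Series Q: Q = ω₀L/R = 3.535e+04·0.00115/150 = 0.271.

(a) f₀ = 5626 Hz  (b) Q = 0.271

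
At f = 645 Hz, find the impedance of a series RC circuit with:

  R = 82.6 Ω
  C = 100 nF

Step 1 — Angular frequency: ω = 2π·f = 2π·645 = 4053 rad/s.
Step 2 — Component impedances:
  R: Z = R = 82.6 Ω
  C: Z = 1/(jωC) = -j/(ω·C) = 0 - j2468 Ω
Step 3 — Series combination: Z_total = R + C = 82.6 - j2468 Ω = 2469∠-88.1° Ω.

Z = 82.6 - j2468 Ω = 2469∠-88.1° Ω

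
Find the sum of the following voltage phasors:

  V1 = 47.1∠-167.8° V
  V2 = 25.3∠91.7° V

Step 1 — Convert each phasor to rectangular form:
  V1 = 47.1·(cos(-167.8°) + j·sin(-167.8°)) = -46.04 - j9.953 V
  V2 = 25.3·(cos(91.7°) + j·sin(91.7°)) = -0.7506 + j25.29 V
Step 2 — Sum components: V_total = -46.79 + j15.34 V.
Step 3 — Convert to polar: |V_total| = 49.24 V, ∠V_total = 161.9°.

V_total = 49.24∠161.9° V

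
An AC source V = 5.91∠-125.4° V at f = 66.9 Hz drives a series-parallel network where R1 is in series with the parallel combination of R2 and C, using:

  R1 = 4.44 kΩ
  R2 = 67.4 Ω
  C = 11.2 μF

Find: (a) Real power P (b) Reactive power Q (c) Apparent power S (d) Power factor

Step 1 — Angular frequency: ω = 2π·f = 2π·66.9 = 420.3 rad/s.
Step 2 — Component impedances:
  R1: Z = R = 4440 Ω
  R2: Z = R = 67.4 Ω
  C: Z = 1/(jωC) = -j/(ω·C) = 0 - j212.4 Ω
Step 3 — Parallel branch: R2 || C = 1/(1/R2 + 1/C) = 61.23 - j19.43 Ω.
Step 4 — Series with R1: Z_total = R1 + (R2 || C) = 4501 - j19.43 Ω = 4501∠-0.2° Ω.
Step 5 — Source phasor: V = 5.91∠-125.4° V = -3.424 - j4.817 V.
Step 6 — Current: I = V / Z = -0.0007559 - j0.001074 A = 0.001313∠-125.2° A.
Step 7 — Complex power: S = V·I* = 0.00776 - j3.35e-05 VA.
Step 8 — Real power: P = Re(S) = 0.00776 W.
Step 9 — Reactive power: Q = Im(S) = -3.35e-05 VAR.
Step 10 — Apparent power: |S| = 0.00776 VA.
Step 11 — Power factor: PF = P/|S| = 1 (leading).

(a) P = 0.00776 W  (b) Q = -3.35e-05 VAR  (c) S = 0.00776 VA  (d) PF = 1 (leading)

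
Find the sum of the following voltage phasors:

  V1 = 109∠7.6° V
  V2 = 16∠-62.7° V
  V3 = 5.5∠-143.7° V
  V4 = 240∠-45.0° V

Step 1 — Convert each phasor to rectangular form:
  V1 = 109·(cos(7.6°) + j·sin(7.6°)) = 108 + j14.42 V
  V2 = 16·(cos(-62.7°) + j·sin(-62.7°)) = 7.338 - j14.22 V
  V3 = 5.5·(cos(-143.7°) + j·sin(-143.7°)) = -4.433 - j3.256 V
  V4 = 240·(cos(-45.0°) + j·sin(-45.0°)) = 169.7 - j169.7 V
Step 2 — Sum components: V_total = 280.7 - j172.8 V.
Step 3 — Convert to polar: |V_total| = 329.6 V, ∠V_total = -31.6°.

V_total = 329.6∠-31.6° V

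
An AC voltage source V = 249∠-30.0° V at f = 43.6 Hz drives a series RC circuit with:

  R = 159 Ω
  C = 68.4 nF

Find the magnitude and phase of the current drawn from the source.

Step 1 — Angular frequency: ω = 2π·f = 2π·43.6 = 273.9 rad/s.
Step 2 — Component impedances:
  R: Z = R = 159 Ω
  C: Z = 1/(jωC) = -j/(ω·C) = 0 - j5.337e+04 Ω
Step 3 — Series combination: Z_total = R + C = 159 - j5.337e+04 Ω = 5.337e+04∠-89.8° Ω.
Step 4 — Source phasor: V = 249∠-30.0° V = 215.6 - j124.5 V.
Step 5 — Ohm's law: I = V / Z_total = (215.6 - j124.5) / (159 - j5.337e+04) = 0.002345 + j0.004034 A.
Step 6 — Convert to polar: |I| = 0.004666 A, ∠I = 59.8°.

I = 0.004666∠59.8° A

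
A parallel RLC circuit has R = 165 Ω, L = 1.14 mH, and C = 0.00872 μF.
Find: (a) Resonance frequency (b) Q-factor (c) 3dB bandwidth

Step 1 — Resonance: ω₀ = 1/√(LC) = 1/√(0.00114·8.72e-09) = 3.172e+05 rad/s.
Step 2 — f₀ = ω₀/(2π) = 5.048e+04 Hz.
Step 3 — Parallel Q: Q = R/(ω₀L) = 165/(3.172e+05·0.00114) = 0.4563.
Step 4 — Bandwidth: Δω = ω₀/Q = 6.95e+05 rad/s; BW = Δω/(2π) = 1.106e+05 Hz.

(a) f₀ = 5.048e+04 Hz  (b) Q = 0.4563  (c) BW = 1.106e+05 Hz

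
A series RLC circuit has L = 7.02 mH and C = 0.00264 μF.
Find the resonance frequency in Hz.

Step 1 — Resonance condition Im(Z)=0 gives ω₀ = 1/√(LC).
Step 2 — ω₀ = 1/√(0.00702·2.64e-09) = 2.323e+05 rad/s.
Step 3 — f₀ = ω₀/(2π) = 3.697e+04 Hz.

f₀ = 3.697e+04 Hz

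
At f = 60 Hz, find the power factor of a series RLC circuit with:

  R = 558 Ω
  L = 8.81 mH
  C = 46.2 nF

Step 1 — Angular frequency: ω = 2π·f = 2π·60 = 377 rad/s.
Step 2 — Component impedances:
  R: Z = R = 558 Ω
  L: Z = jωL = j·377·0.00881 = 0 + j3.321 Ω
  C: Z = 1/(jωC) = -j/(ω·C) = 0 - j5.742e+04 Ω
Step 3 — Series combination: Z_total = R + L + C = 558 - j5.741e+04 Ω = 5.741e+04∠-89.4° Ω.
Step 4 — Power factor: PF = cos(φ) = Re(Z)/|Z| = 558/57415 = 0.009719.
Step 5 — Type: Im(Z) = -5.741e+04 ⇒ leading (phase φ = -89.4°).

PF = 0.009719 (leading, φ = -89.4°)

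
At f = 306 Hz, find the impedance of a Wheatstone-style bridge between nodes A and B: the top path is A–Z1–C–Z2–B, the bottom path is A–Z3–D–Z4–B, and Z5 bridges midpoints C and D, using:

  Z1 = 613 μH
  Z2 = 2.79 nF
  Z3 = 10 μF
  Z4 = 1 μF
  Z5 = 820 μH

Step 1 — Angular frequency: ω = 2π·f = 2π·306 = 1923 rad/s.
Step 2 — Component impedances:
  Z1: Z = jωL = j·1923·0.000613 = 0 + j1.179 Ω
  Z2: Z = 1/(jωC) = -j/(ω·C) = 0 - j1.864e+05 Ω
  Z3: Z = 1/(jωC) = -j/(ω·C) = 0 - j52.01 Ω
  Z4: Z = 1/(jωC) = -j/(ω·C) = 0 - j520.1 Ω
  Z5: Z = jωL = j·1923·0.00082 = 0 + j1.577 Ω
Step 3 — Bridge requires nodal analysis (the Z5 bridge couples midpoints C and D, so the two paths cannot be reduced to a simple series/parallel combination). Setting node B to ground and injecting 1 A at node A, the 3-node admittance system at A, C, D solves to V_A = Z_AB = 0 - j515.8 Ω = 515.8∠-90.0° Ω.

Z = 0 - j515.8 Ω = 515.8∠-90.0° Ω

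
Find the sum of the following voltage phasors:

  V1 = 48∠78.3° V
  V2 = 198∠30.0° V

Step 1 — Convert each phasor to rectangular form:
  V1 = 48·(cos(78.3°) + j·sin(78.3°)) = 9.734 + j47 V
  V2 = 198·(cos(30.0°) + j·sin(30.0°)) = 171.5 + j99 V
Step 2 — Sum components: V_total = 181.2 + j146 V.
Step 3 — Convert to polar: |V_total| = 232.7 V, ∠V_total = 38.9°.

V_total = 232.7∠38.9° V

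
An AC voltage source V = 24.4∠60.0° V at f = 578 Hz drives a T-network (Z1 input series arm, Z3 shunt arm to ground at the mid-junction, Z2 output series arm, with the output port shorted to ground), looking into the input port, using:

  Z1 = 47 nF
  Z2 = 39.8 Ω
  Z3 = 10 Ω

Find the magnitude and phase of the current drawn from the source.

Step 1 — Angular frequency: ω = 2π·f = 2π·578 = 3632 rad/s.
Step 2 — Component impedances:
  Z1: Z = 1/(jωC) = -j/(ω·C) = 0 - j5859 Ω
  Z2: Z = R = 39.8 Ω
  Z3: Z = R = 10 Ω
Step 3 — With the output port shorted to ground, the output series arm Z2 runs from the junction to ground; the shunt arm Z3 also runs from the junction to ground. They appear in parallel: Z3 || Z2 = 7.992 Ω.
Step 4 — Series with input arm Z1: Z_in = Z1 + (Z3 || Z2) = 7.992 - j5859 Ω = 5859∠-89.9° Ω.
Step 5 — Source phasor: V = 24.4∠60.0° V = 12.2 + j21.13 V.
Step 6 — Ohm's law: I = V / Z_total = (12.2 + j21.13) / (7.992 - j5859) = -0.003604 + j0.002087 A.
Step 7 — Convert to polar: |I| = 0.004165 A, ∠I = 149.9°.

I = 0.004165∠149.9° A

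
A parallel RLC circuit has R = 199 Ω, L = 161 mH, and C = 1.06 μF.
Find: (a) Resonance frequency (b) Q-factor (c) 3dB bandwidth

Step 1 — Resonance: ω₀ = 1/√(LC) = 1/√(0.161·1.06e-06) = 2421 rad/s.
Step 2 — f₀ = ω₀/(2π) = 385.3 Hz.
Step 3 — Parallel Q: Q = R/(ω₀L) = 199/(2421·0.161) = 0.5106.
Step 4 — Bandwidth: Δω = ω₀/Q = 4741 rad/s; BW = Δω/(2π) = 754.5 Hz.

(a) f₀ = 385.3 Hz  (b) Q = 0.5106  (c) BW = 754.5 Hz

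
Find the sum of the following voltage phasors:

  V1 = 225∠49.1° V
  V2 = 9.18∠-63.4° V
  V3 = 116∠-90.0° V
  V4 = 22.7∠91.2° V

Step 1 — Convert each phasor to rectangular form:
  V1 = 225·(cos(49.1°) + j·sin(49.1°)) = 147.3 + j170.1 V
  V2 = 9.18·(cos(-63.4°) + j·sin(-63.4°)) = 4.11 - j8.208 V
  V3 = 116·(cos(-90.0°) + j·sin(-90.0°)) = 0 - j116 V
  V4 = 22.7·(cos(91.2°) + j·sin(91.2°)) = -0.4754 + j22.7 V
Step 2 — Sum components: V_total = 151 + j68.55 V.
Step 3 — Convert to polar: |V_total| = 165.8 V, ∠V_total = 24.4°.

V_total = 165.8∠24.4° V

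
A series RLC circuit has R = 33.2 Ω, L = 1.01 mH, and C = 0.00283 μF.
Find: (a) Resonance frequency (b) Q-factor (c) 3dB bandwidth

Step 1 — Resonance condition Im(Z)=0 gives ω₀ = 1/√(LC).
Step 2 — ω₀ = 1/√(0.00101·2.83e-09) = 5.915e+05 rad/s.
Step 3 — f₀ = ω₀/(2π) = 9.414e+04 Hz.
Step 4 — Series Q: Q = ω₀L/R = 5.915e+05·0.00101/33.2 = 17.99.
Step 5 — 3dB bandwidth: Δω = ω₀/Q = 3.287e+04 rad/s; BW = Δω/(2π) = 5232 Hz.

(a) f₀ = 9.414e+04 Hz  (b) Q = 17.99  (c) BW = 5232 Hz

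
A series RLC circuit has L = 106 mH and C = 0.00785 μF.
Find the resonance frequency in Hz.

Step 1 — Resonance condition Im(Z)=0 gives ω₀ = 1/√(LC).
Step 2 — ω₀ = 1/√(0.106·7.85e-09) = 3.467e+04 rad/s.
Step 3 — f₀ = ω₀/(2π) = 5517 Hz.

f₀ = 5517 Hz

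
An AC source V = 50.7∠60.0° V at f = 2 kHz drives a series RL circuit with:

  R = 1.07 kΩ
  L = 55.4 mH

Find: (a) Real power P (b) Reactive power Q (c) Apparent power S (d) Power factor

Step 1 — Angular frequency: ω = 2π·f = 2π·2000 = 1.257e+04 rad/s.
Step 2 — Component impedances:
  R: Z = R = 1070 Ω
  L: Z = jωL = j·1.257e+04·0.0554 = 0 + j696.2 Ω
Step 3 — Series combination: Z_total = R + L = 1070 + j696.2 Ω = 1277∠33.0° Ω.
Step 4 — Source phasor: V = 50.7∠60.0° V = 25.35 + j43.91 V.
Step 5 — Current: I = V / Z = 0.0354 + j0.018 A = 0.03972∠27.0° A.
Step 6 — Complex power: S = V·I* = 1.688 + j1.098 VA.
Step 7 — Real power: P = Re(S) = 1.688 W.
Step 8 — Reactive power: Q = Im(S) = 1.098 VAR.
Step 9 — Apparent power: |S| = 2.014 VA.
Step 10 — Power factor: PF = P/|S| = 0.8382 (lagging).

(a) P = 1.688 W  (b) Q = 1.098 VAR  (c) S = 2.014 VA  (d) PF = 0.8382 (lagging)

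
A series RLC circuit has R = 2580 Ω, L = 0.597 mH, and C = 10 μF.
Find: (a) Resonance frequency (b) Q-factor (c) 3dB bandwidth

Step 1 — Resonance: ω₀ = 1/√(LC) = 1/√(0.000597·1e-05) = 1.294e+04 rad/s.
Step 2 — f₀ = ω₀/(2π) = 2060 Hz.
Step 3 — Series Q: Q = ω₀L/R = 1.294e+04·0.000597/2580 = 0.002995.
Step 4 — Bandwidth: Δω = ω₀/Q = 4.322e+06 rad/s; BW = Δω/(2π) = 6.878e+05 Hz.

(a) f₀ = 2060 Hz  (b) Q = 0.002995  (c) BW = 6.878e+05 Hz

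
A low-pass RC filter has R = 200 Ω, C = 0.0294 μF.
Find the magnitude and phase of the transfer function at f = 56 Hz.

Step 1 — Angular frequency: ω = 2π·56 = 351.9 rad/s.
Step 2 — Transfer function: H(jω) = 1/(1 + jωRC).
Step 3 — Denominator: 1 + jωRC = 1 + j·351.9·200·2.94e-08 = 1 + j0.002069.
Step 4 — H = 1 - j0.002069.
Step 5 — Magnitude: |H| = 1 (-0.0 dB); phase: φ = -0.1°.

|H| = 1 (-0.0 dB), φ = -0.1°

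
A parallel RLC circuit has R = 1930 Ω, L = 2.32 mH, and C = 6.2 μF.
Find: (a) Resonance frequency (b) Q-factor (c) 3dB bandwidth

Step 1 — Resonance: ω₀ = 1/√(LC) = 1/√(0.00232·6.2e-06) = 8338 rad/s.
Step 2 — f₀ = ω₀/(2π) = 1327 Hz.
Step 3 — Parallel Q: Q = R/(ω₀L) = 1930/(8338·0.00232) = 99.77.
Step 4 — Bandwidth: Δω = ω₀/Q = 83.57 rad/s; BW = Δω/(2π) = 13.3 Hz.

(a) f₀ = 1327 Hz  (b) Q = 99.77  (c) BW = 13.3 Hz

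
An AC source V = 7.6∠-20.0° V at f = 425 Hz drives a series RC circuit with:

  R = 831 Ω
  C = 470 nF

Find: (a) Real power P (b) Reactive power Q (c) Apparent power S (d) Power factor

Step 1 — Angular frequency: ω = 2π·f = 2π·425 = 2670 rad/s.
Step 2 — Component impedances:
  R: Z = R = 831 Ω
  C: Z = 1/(jωC) = -j/(ω·C) = 0 - j796.8 Ω
Step 3 — Series combination: Z_total = R + C = 831 - j796.8 Ω = 1151∠-43.8° Ω.
Step 4 — Source phasor: V = 7.6∠-20.0° V = 7.142 - j2.599 V.
Step 5 — Current: I = V / Z = 0.00604 + j0.002663 A = 0.006601∠23.8° A.
Step 6 — Complex power: S = V·I* = 0.03621 - j0.03472 VA.
Step 7 — Real power: P = Re(S) = 0.03621 W.
Step 8 — Reactive power: Q = Im(S) = -0.03472 VAR.
Step 9 — Apparent power: |S| = 0.05017 VA.
Step 10 — Power factor: PF = P/|S| = 0.7218 (leading).

(a) P = 0.03621 W  (b) Q = -0.03472 VAR  (c) S = 0.05017 VA  (d) PF = 0.7218 (leading)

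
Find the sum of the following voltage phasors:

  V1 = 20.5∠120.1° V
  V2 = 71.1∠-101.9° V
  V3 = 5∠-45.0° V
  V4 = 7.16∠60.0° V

Step 1 — Convert each phasor to rectangular form:
  V1 = 20.5·(cos(120.1°) + j·sin(120.1°)) = -10.28 + j17.74 V
  V2 = 71.1·(cos(-101.9°) + j·sin(-101.9°)) = -14.66 - j69.57 V
  V3 = 5·(cos(-45.0°) + j·sin(-45.0°)) = 3.536 - j3.536 V
  V4 = 7.16·(cos(60.0°) + j·sin(60.0°)) = 3.58 + j6.201 V
Step 2 — Sum components: V_total = -17.83 - j49.17 V.
Step 3 — Convert to polar: |V_total| = 52.3 V, ∠V_total = -109.9°.

V_total = 52.3∠-109.9° V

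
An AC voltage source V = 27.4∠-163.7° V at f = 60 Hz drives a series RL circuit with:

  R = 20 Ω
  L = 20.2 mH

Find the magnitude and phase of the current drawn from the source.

Step 1 — Angular frequency: ω = 2π·f = 2π·60 = 377 rad/s.
Step 2 — Component impedances:
  R: Z = R = 20 Ω
  L: Z = jωL = j·377·0.0202 = 0 + j7.615 Ω
Step 3 — Series combination: Z_total = R + L = 20 + j7.615 Ω = 21.4∠20.8° Ω.
Step 4 — Source phasor: V = 27.4∠-163.7° V = -26.3 - j7.69 V.
Step 5 — Ohm's law: I = V / Z_total = (-26.3 - j7.69) / (20 + j7.615) = -1.276 + j0.1015 A.
Step 6 — Convert to polar: |I| = 1.28 A, ∠I = 175.5°.

I = 1.28∠175.5° A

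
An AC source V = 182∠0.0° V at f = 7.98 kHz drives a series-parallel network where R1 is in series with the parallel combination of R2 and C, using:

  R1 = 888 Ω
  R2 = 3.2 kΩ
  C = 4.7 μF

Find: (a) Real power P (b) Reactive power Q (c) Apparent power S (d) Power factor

Step 1 — Angular frequency: ω = 2π·f = 2π·7980 = 5.014e+04 rad/s.
Step 2 — Component impedances:
  R1: Z = R = 888 Ω
  R2: Z = R = 3200 Ω
  C: Z = 1/(jωC) = -j/(ω·C) = 0 - j4.243 Ω
Step 3 — Parallel branch: R2 || C = 1/(1/R2 + 1/C) = 0.005627 - j4.243 Ω.
Step 4 — Series with R1: Z_total = R1 + (R2 || C) = 888 - j4.243 Ω = 888∠-0.3° Ω.
Step 5 — Source phasor: V = 182∠0.0° V = 182 V.
Step 6 — Current: I = V / Z = 0.2049 + j0.0009794 A = 0.205∠0.3° A.
Step 7 — Complex power: S = V·I* = 37.3 - j0.1782 VA.
Step 8 — Real power: P = Re(S) = 37.3 W.
Step 9 — Reactive power: Q = Im(S) = -0.1782 VAR.
Step 10 — Apparent power: |S| = 37.3 VA.
Step 11 — Power factor: PF = P/|S| = 1 (leading).

(a) P = 37.3 W  (b) Q = -0.1782 VAR  (c) S = 37.3 VA  (d) PF = 1 (leading)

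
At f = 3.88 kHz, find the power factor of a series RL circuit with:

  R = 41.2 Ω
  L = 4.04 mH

Step 1 — Angular frequency: ω = 2π·f = 2π·3880 = 2.438e+04 rad/s.
Step 2 — Component impedances:
  R: Z = R = 41.2 Ω
  L: Z = jωL = j·2.438e+04·0.00404 = 0 + j98.49 Ω
Step 3 — Series combination: Z_total = R + L = 41.2 + j98.49 Ω = 106.8∠67.3° Ω.
Step 4 — Power factor: PF = cos(φ) = Re(Z)/|Z| = 41.2/106.76 = 0.3859.
Step 5 — Type: Im(Z) = 98.49 ⇒ lagging (phase φ = 67.3°).

PF = 0.3859 (lagging, φ = 67.3°)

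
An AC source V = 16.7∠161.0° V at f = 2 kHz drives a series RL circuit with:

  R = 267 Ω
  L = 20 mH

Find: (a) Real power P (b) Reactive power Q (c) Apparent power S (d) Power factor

Step 1 — Angular frequency: ω = 2π·f = 2π·2000 = 1.257e+04 rad/s.
Step 2 — Component impedances:
  R: Z = R = 267 Ω
  L: Z = jωL = j·1.257e+04·0.02 = 0 + j251.3 Ω
Step 3 — Series combination: Z_total = R + L = 267 + j251.3 Ω = 366.7∠43.3° Ω.
Step 4 — Source phasor: V = 16.7∠161.0° V = -15.79 + j5.437 V.
Step 5 — Current: I = V / Z = -0.02119 + j0.04031 A = 0.04554∠117.7° A.
Step 6 — Complex power: S = V·I* = 0.5538 + j0.5213 VA.
Step 7 — Real power: P = Re(S) = 0.5538 W.
Step 8 — Reactive power: Q = Im(S) = 0.5213 VAR.
Step 9 — Apparent power: |S| = 0.7606 VA.
Step 10 — Power factor: PF = P/|S| = 0.7282 (lagging).

(a) P = 0.5538 W  (b) Q = 0.5213 VAR  (c) S = 0.7606 VA  (d) PF = 0.7282 (lagging)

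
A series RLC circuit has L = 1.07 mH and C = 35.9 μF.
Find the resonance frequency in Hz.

Step 1 — Resonance condition Im(Z)=0 gives ω₀ = 1/√(LC).
Step 2 — ω₀ = 1/√(0.00107·3.59e-05) = 5102 rad/s.
Step 3 — f₀ = ω₀/(2π) = 812 Hz.

f₀ = 812 Hz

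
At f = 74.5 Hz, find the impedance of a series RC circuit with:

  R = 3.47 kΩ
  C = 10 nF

Step 1 — Angular frequency: ω = 2π·f = 2π·74.5 = 468.1 rad/s.
Step 2 — Component impedances:
  R: Z = R = 3470 Ω
  C: Z = 1/(jωC) = -j/(ω·C) = 0 - j2.136e+05 Ω
Step 3 — Series combination: Z_total = R + C = 3470 - j2.136e+05 Ω = 2.137e+05∠-89.1° Ω.

Z = 3470 - j2.136e+05 Ω = 2.137e+05∠-89.1° Ω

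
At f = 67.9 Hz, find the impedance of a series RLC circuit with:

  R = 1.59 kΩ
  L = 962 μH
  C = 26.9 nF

Step 1 — Angular frequency: ω = 2π·f = 2π·67.9 = 426.6 rad/s.
Step 2 — Component impedances:
  R: Z = R = 1590 Ω
  L: Z = jωL = j·426.6·0.000962 = 0 + j0.4104 Ω
  C: Z = 1/(jωC) = -j/(ω·C) = 0 - j8.714e+04 Ω
Step 3 — Series combination: Z_total = R + L + C = 1590 - j8.714e+04 Ω = 8.715e+04∠-89.0° Ω.

Z = 1590 - j8.714e+04 Ω = 8.715e+04∠-89.0° Ω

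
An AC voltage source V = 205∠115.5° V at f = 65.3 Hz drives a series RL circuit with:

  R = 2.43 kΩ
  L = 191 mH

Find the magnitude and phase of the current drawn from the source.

Step 1 — Angular frequency: ω = 2π·f = 2π·65.3 = 410.3 rad/s.
Step 2 — Component impedances:
  R: Z = R = 2430 Ω
  L: Z = jωL = j·410.3·0.191 = 0 + j78.37 Ω
Step 3 — Series combination: Z_total = R + L = 2430 + j78.37 Ω = 2431∠1.8° Ω.
Step 4 — Source phasor: V = 205∠115.5° V = -88.25 + j185 V.
Step 5 — Ohm's law: I = V / Z_total = (-88.25 + j185) / (2430 + j78.37) = -0.03383 + j0.07723 A.
Step 6 — Convert to polar: |I| = 0.08432 A, ∠I = 113.7°.

I = 0.08432∠113.7° A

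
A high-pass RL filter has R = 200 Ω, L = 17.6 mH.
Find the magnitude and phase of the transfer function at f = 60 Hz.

Step 1 — Angular frequency: ω = 2π·60 = 377 rad/s.
Step 2 — Transfer function: H(jω) = jωL/(R + jωL).
Step 3 — Numerator jωL = j·6.635; denominator R + jωL = 200 + j6.635.
Step 4 — H = 0.001099 + j0.03314.
Step 5 — Magnitude: |H| = 0.03316 (-29.6 dB); phase: φ = 88.1°.

|H| = 0.03316 (-29.6 dB), φ = 88.1°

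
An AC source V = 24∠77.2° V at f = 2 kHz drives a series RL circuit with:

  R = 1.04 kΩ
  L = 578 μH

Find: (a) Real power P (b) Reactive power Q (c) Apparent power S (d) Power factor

Step 1 — Angular frequency: ω = 2π·f = 2π·2000 = 1.257e+04 rad/s.
Step 2 — Component impedances:
  R: Z = R = 1040 Ω
  L: Z = jωL = j·1.257e+04·0.000578 = 0 + j7.263 Ω
Step 3 — Series combination: Z_total = R + L = 1040 + j7.263 Ω = 1040∠0.4° Ω.
Step 4 — Source phasor: V = 24∠77.2° V = 5.317 + j23.4 V.
Step 5 — Current: I = V / Z = 0.00527 + j0.02247 A = 0.02308∠76.8° A.
Step 6 — Complex power: S = V·I* = 0.5538 + j0.003868 VA.
Step 7 — Real power: P = Re(S) = 0.5538 W.
Step 8 — Reactive power: Q = Im(S) = 0.003868 VAR.
Step 9 — Apparent power: |S| = 0.5538 VA.
Step 10 — Power factor: PF = P/|S| = 1 (lagging).

(a) P = 0.5538 W  (b) Q = 0.003868 VAR  (c) S = 0.5538 VA  (d) PF = 1 (lagging)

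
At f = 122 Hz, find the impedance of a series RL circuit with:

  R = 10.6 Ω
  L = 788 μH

Step 1 — Angular frequency: ω = 2π·f = 2π·122 = 766.5 rad/s.
Step 2 — Component impedances:
  R: Z = R = 10.6 Ω
  L: Z = jωL = j·766.5·0.000788 = 0 + j0.604 Ω
Step 3 — Series combination: Z_total = R + L = 10.6 + j0.604 Ω = 10.62∠3.3° Ω.

Z = 10.6 + j0.604 Ω = 10.62∠3.3° Ω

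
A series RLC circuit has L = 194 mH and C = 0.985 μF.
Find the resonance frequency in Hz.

Step 1 — Resonance condition Im(Z)=0 gives ω₀ = 1/√(LC).
Step 2 — ω₀ = 1/√(0.194·9.85e-07) = 2288 rad/s.
Step 3 — f₀ = ω₀/(2π) = 364.1 Hz.

f₀ = 364.1 Hz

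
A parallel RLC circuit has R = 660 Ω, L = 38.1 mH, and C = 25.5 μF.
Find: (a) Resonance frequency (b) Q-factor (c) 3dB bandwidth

Step 1 — Resonance: ω₀ = 1/√(LC) = 1/√(0.0381·2.55e-05) = 1015 rad/s.
Step 2 — f₀ = ω₀/(2π) = 161.5 Hz.
Step 3 — Parallel Q: Q = R/(ω₀L) = 660/(1015·0.0381) = 17.07.
Step 4 — Bandwidth: Δω = ω₀/Q = 59.42 rad/s; BW = Δω/(2π) = 9.457 Hz.

(a) f₀ = 161.5 Hz  (b) Q = 17.07  (c) BW = 9.457 Hz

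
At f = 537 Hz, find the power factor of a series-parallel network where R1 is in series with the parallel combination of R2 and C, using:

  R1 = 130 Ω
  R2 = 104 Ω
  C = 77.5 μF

Step 1 — Angular frequency: ω = 2π·f = 2π·537 = 3374 rad/s.
Step 2 — Component impedances:
  R1: Z = R = 130 Ω
  R2: Z = R = 104 Ω
  C: Z = 1/(jωC) = -j/(ω·C) = 0 - j3.824 Ω
Step 3 — Parallel branch: R2 || C = 1/(1/R2 + 1/C) = 0.1404 - j3.819 Ω.
Step 4 — Series with R1: Z_total = R1 + (R2 || C) = 130.1 - j3.819 Ω = 130.2∠-1.7° Ω.
Step 5 — Power factor: PF = cos(φ) = Re(Z)/|Z| = 130.14/130.196 = 0.9996.
Step 6 — Type: Im(Z) = -3.819 ⇒ leading (phase φ = -1.7°).

PF = 0.9996 (leading, φ = -1.7°)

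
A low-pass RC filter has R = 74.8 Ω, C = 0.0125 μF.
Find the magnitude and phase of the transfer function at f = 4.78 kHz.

Step 1 — Angular frequency: ω = 2π·4780 = 3.003e+04 rad/s.
Step 2 — Transfer function: H(jω) = 1/(1 + jωRC).
Step 3 — Denominator: 1 + jωRC = 1 + j·3.003e+04·74.8·1.25e-08 = 1 + j0.02808.
Step 4 — H = 0.9992 - j0.02806.
Step 5 — Magnitude: |H| = 0.9996 (-0.0 dB); phase: φ = -1.6°.

|H| = 0.9996 (-0.0 dB), φ = -1.6°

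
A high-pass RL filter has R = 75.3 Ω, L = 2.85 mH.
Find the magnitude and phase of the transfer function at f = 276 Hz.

Step 1 — Angular frequency: ω = 2π·276 = 1734 rad/s.
Step 2 — Transfer function: H(jω) = jωL/(R + jωL).
Step 3 — Numerator jωL = j·4.942; denominator R + jωL = 75.3 + j4.942.
Step 4 — H = 0.00429 + j0.06535.
Step 5 — Magnitude: |H| = 0.06549 (-23.7 dB); phase: φ = 86.2°.

|H| = 0.06549 (-23.7 dB), φ = 86.2°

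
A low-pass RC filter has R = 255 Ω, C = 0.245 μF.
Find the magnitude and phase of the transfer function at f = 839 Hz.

Step 1 — Angular frequency: ω = 2π·839 = 5272 rad/s.
Step 2 — Transfer function: H(jω) = 1/(1 + jωRC).
Step 3 — Denominator: 1 + jωRC = 1 + j·5272·255·2.45e-07 = 1 + j0.3293.
Step 4 — H = 0.9021 - j0.2971.
Step 5 — Magnitude: |H| = 0.9498 (-0.4 dB); phase: φ = -18.2°.

|H| = 0.9498 (-0.4 dB), φ = -18.2°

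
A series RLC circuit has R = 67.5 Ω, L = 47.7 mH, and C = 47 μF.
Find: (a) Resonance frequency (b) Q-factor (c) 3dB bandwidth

Step 1 — Resonance condition Im(Z)=0 gives ω₀ = 1/√(LC).
Step 2 — ω₀ = 1/√(0.0477·4.7e-05) = 667.9 rad/s.
Step 3 — f₀ = ω₀/(2π) = 106.3 Hz.
Step 4 — Series Q: Q = ω₀L/R = 667.9·0.0477/67.5 = 0.472.
Step 5 — 3dB bandwidth: Δω = ω₀/Q = 1415 rad/s; BW = Δω/(2π) = 225.2 Hz.

(a) f₀ = 106.3 Hz  (b) Q = 0.472  (c) BW = 225.2 Hz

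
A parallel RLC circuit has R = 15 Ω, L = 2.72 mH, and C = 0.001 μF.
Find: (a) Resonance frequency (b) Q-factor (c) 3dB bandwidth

Step 1 — Resonance: ω₀ = 1/√(LC) = 1/√(0.00272·1e-09) = 6.063e+05 rad/s.
Step 2 — f₀ = ω₀/(2π) = 9.65e+04 Hz.
Step 3 — Parallel Q: Q = R/(ω₀L) = 15/(6.063e+05·0.00272) = 0.009095.
Step 4 — Bandwidth: Δω = ω₀/Q = 6.667e+07 rad/s; BW = Δω/(2π) = 1.061e+07 Hz.

(a) f₀ = 9.65e+04 Hz  (b) Q = 0.009095  (c) BW = 1.061e+07 Hz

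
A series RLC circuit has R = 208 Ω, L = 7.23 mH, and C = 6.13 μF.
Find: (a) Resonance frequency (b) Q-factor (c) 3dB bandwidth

Step 1 — Resonance: ω₀ = 1/√(LC) = 1/√(0.00723·6.13e-06) = 4750 rad/s.
Step 2 — f₀ = ω₀/(2π) = 756 Hz.
Step 3 — Series Q: Q = ω₀L/R = 4750·0.00723/208 = 0.1651.
Step 4 — Bandwidth: Δω = ω₀/Q = 2.877e+04 rad/s; BW = Δω/(2π) = 4579 Hz.

(a) f₀ = 756 Hz  (b) Q = 0.1651  (c) BW = 4579 Hz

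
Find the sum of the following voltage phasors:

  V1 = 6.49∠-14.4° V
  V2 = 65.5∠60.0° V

Step 1 — Convert each phasor to rectangular form:
  V1 = 6.49·(cos(-14.4°) + j·sin(-14.4°)) = 6.286 - j1.614 V
  V2 = 65.5·(cos(60.0°) + j·sin(60.0°)) = 32.75 + j56.72 V
Step 2 — Sum components: V_total = 39.04 + j55.11 V.
Step 3 — Convert to polar: |V_total| = 67.54 V, ∠V_total = 54.7°.

V_total = 67.54∠54.7° V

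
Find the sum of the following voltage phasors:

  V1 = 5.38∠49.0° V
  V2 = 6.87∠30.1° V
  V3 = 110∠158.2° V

Step 1 — Convert each phasor to rectangular form:
  V1 = 5.38·(cos(49.0°) + j·sin(49.0°)) = 3.53 + j4.06 V
  V2 = 6.87·(cos(30.1°) + j·sin(30.1°)) = 5.944 + j3.445 V
  V3 = 110·(cos(158.2°) + j·sin(158.2°)) = -102.1 + j40.85 V
Step 2 — Sum components: V_total = -92.66 + j48.36 V.
Step 3 — Convert to polar: |V_total| = 104.5 V, ∠V_total = 152.4°.

V_total = 104.5∠152.4° V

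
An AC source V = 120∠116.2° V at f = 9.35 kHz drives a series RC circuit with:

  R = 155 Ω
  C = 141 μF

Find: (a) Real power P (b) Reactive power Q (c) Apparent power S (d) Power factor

Step 1 — Angular frequency: ω = 2π·f = 2π·9350 = 5.875e+04 rad/s.
Step 2 — Component impedances:
  R: Z = R = 155 Ω
  C: Z = 1/(jωC) = -j/(ω·C) = 0 - j0.1207 Ω
Step 3 — Series combination: Z_total = R + C = 155 - j0.1207 Ω = 155∠-0.0° Ω.
Step 4 — Source phasor: V = 120∠116.2° V = -52.98 + j107.7 V.
Step 5 — Current: I = V / Z = -0.3424 + j0.6944 A = 0.7742∠116.2° A.
Step 6 — Complex power: S = V·I* = 92.9 - j0.07236 VA.
Step 7 — Real power: P = Re(S) = 92.9 W.
Step 8 — Reactive power: Q = Im(S) = -0.07236 VAR.
Step 9 — Apparent power: |S| = 92.9 VA.
Step 10 — Power factor: PF = P/|S| = 1 (leading).

(a) P = 92.9 W  (b) Q = -0.07236 VAR  (c) S = 92.9 VA  (d) PF = 1 (leading)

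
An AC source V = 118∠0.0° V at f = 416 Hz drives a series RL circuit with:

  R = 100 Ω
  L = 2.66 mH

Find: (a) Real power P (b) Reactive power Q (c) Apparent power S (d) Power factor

Step 1 — Angular frequency: ω = 2π·f = 2π·416 = 2614 rad/s.
Step 2 — Component impedances:
  R: Z = R = 100 Ω
  L: Z = jωL = j·2614·0.00266 = 0 + j6.953 Ω
Step 3 — Series combination: Z_total = R + L = 100 + j6.953 Ω = 100.2∠4.0° Ω.
Step 4 — Source phasor: V = 118∠0.0° V = 118 V.
Step 5 — Current: I = V / Z = 1.174 - j0.08165 A = 1.177∠-4.0° A.
Step 6 — Complex power: S = V·I* = 138.6 + j9.634 VA.
Step 7 — Real power: P = Re(S) = 138.6 W.
Step 8 — Reactive power: Q = Im(S) = 9.634 VAR.
Step 9 — Apparent power: |S| = 138.9 VA.
Step 10 — Power factor: PF = P/|S| = 0.9976 (lagging).

(a) P = 138.6 W  (b) Q = 9.634 VAR  (c) S = 138.9 VA  (d) PF = 0.9976 (lagging)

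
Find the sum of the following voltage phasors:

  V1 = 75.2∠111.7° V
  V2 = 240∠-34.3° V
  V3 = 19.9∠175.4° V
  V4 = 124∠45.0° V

Step 1 — Convert each phasor to rectangular form:
  V1 = 75.2·(cos(111.7°) + j·sin(111.7°)) = -27.8 + j69.87 V
  V2 = 240·(cos(-34.3°) + j·sin(-34.3°)) = 198.3 - j135.2 V
  V3 = 19.9·(cos(175.4°) + j·sin(175.4°)) = -19.84 + j1.596 V
  V4 = 124·(cos(45.0°) + j·sin(45.0°)) = 87.68 + j87.68 V
Step 2 — Sum components: V_total = 238.3 + j23.9 V.
Step 3 — Convert to polar: |V_total| = 239.5 V, ∠V_total = 5.7°.

V_total = 239.5∠5.7° V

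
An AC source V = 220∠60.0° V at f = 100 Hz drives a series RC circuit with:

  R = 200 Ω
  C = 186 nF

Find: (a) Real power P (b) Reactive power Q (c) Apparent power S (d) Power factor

Step 1 — Angular frequency: ω = 2π·f = 2π·100 = 628.3 rad/s.
Step 2 — Component impedances:
  R: Z = R = 200 Ω
  C: Z = 1/(jωC) = -j/(ω·C) = 0 - j8557 Ω
Step 3 — Series combination: Z_total = R + C = 200 - j8557 Ω = 8559∠-88.7° Ω.
Step 4 — Source phasor: V = 220∠60.0° V = 110 + j190.5 V.
Step 5 — Current: I = V / Z = -0.02195 + j0.01337 A = 0.0257∠148.7° A.
Step 6 — Complex power: S = V·I* = 0.1321 - j5.653 VA.
Step 7 — Real power: P = Re(S) = 0.1321 W.
Step 8 — Reactive power: Q = Im(S) = -5.653 VAR.
Step 9 — Apparent power: |S| = 5.655 VA.
Step 10 — Power factor: PF = P/|S| = 0.02337 (leading).

(a) P = 0.1321 W  (b) Q = -5.653 VAR  (c) S = 5.655 VA  (d) PF = 0.02337 (leading)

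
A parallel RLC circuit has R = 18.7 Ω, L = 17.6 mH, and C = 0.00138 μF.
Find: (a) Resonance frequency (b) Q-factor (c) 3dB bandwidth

Step 1 — Resonance: ω₀ = 1/√(LC) = 1/√(0.0176·1.38e-09) = 2.029e+05 rad/s.
Step 2 — f₀ = ω₀/(2π) = 3.229e+04 Hz.
Step 3 — Parallel Q: Q = R/(ω₀L) = 18.7/(2.029e+05·0.0176) = 0.005236.
Step 4 — Bandwidth: Δω = ω₀/Q = 3.875e+07 rad/s; BW = Δω/(2π) = 6.167e+06 Hz.

(a) f₀ = 3.229e+04 Hz  (b) Q = 0.005236  (c) BW = 6.167e+06 Hz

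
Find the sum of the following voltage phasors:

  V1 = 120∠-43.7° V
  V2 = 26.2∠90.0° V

Step 1 — Convert each phasor to rectangular form:
  V1 = 120·(cos(-43.7°) + j·sin(-43.7°)) = 86.76 - j82.91 V
  V2 = 26.2·(cos(90.0°) + j·sin(90.0°)) = 0 + j26.2 V
Step 2 — Sum components: V_total = 86.76 - j56.71 V.
Step 3 — Convert to polar: |V_total| = 103.6 V, ∠V_total = -33.2°.

V_total = 103.6∠-33.2° V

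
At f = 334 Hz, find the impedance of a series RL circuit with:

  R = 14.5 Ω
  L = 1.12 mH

Step 1 — Angular frequency: ω = 2π·f = 2π·334 = 2099 rad/s.
Step 2 — Component impedances:
  R: Z = R = 14.5 Ω
  L: Z = jωL = j·2099·0.00112 = 0 + j2.35 Ω
Step 3 — Series combination: Z_total = R + L = 14.5 + j2.35 Ω = 14.69∠9.2° Ω.

Z = 14.5 + j2.35 Ω = 14.69∠9.2° Ω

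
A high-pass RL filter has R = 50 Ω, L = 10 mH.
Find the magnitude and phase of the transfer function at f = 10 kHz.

Step 1 — Angular frequency: ω = 2π·1e+04 = 6.283e+04 rad/s.
Step 2 — Transfer function: H(jω) = jωL/(R + jωL).
Step 3 — Numerator jωL = j·628.3; denominator R + jωL = 50 + j628.3.
Step 4 — H = 0.9937 + j0.07908.
Step 5 — Magnitude: |H| = 0.9968 (-0.0 dB); phase: φ = 4.5°.

|H| = 0.9968 (-0.0 dB), φ = 4.5°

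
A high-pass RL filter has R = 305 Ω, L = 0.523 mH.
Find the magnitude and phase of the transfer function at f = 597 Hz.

Step 1 — Angular frequency: ω = 2π·597 = 3751 rad/s.
Step 2 — Transfer function: H(jω) = jωL/(R + jωL).
Step 3 — Numerator jωL = j·1.962; denominator R + jωL = 305 + j1.962.
Step 4 — H = 4.137e-05 + j0.006432.
Step 5 — Magnitude: |H| = 0.006432 (-43.8 dB); phase: φ = 89.6°.

|H| = 0.006432 (-43.8 dB), φ = 89.6°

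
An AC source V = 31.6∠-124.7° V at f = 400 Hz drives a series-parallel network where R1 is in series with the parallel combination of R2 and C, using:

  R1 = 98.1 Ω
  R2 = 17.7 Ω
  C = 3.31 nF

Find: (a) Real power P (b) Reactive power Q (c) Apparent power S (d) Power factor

Step 1 — Angular frequency: ω = 2π·f = 2π·400 = 2513 rad/s.
Step 2 — Component impedances:
  R1: Z = R = 98.1 Ω
  R2: Z = R = 17.7 Ω
  C: Z = 1/(jωC) = -j/(ω·C) = 0 - j1.202e+05 Ω
Step 3 — Parallel branch: R2 || C = 1/(1/R2 + 1/C) = 17.7 - j0.002606 Ω.
Step 4 — Series with R1: Z_total = R1 + (R2 || C) = 115.8 - j0.002606 Ω = 115.8∠-0.0° Ω.
Step 5 — Source phasor: V = 31.6∠-124.7° V = -17.99 - j25.98 V.
Step 6 — Current: I = V / Z = -0.1553 - j0.2244 A = 0.2729∠-124.7° A.
Step 7 — Complex power: S = V·I* = 8.623 - j0.0001941 VA.
Step 8 — Real power: P = Re(S) = 8.623 W.
Step 9 — Reactive power: Q = Im(S) = -0.0001941 VAR.
Step 10 — Apparent power: |S| = 8.623 VA.
Step 11 — Power factor: PF = P/|S| = 1 (leading).

(a) P = 8.623 W  (b) Q = -0.0001941 VAR  (c) S = 8.623 VA  (d) PF = 1 (leading)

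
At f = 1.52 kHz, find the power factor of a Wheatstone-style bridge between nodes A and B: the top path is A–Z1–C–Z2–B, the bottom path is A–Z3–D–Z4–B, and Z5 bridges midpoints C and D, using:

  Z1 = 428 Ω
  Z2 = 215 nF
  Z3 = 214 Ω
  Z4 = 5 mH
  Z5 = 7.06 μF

Step 1 — Angular frequency: ω = 2π·f = 2π·1520 = 9550 rad/s.
Step 2 — Component impedances:
  Z1: Z = R = 428 Ω
  Z2: Z = 1/(jωC) = -j/(ω·C) = 0 - j487 Ω
  Z3: Z = R = 214 Ω
  Z4: Z = jωL = j·9550·0.005 = 0 + j47.75 Ω
  Z5: Z = 1/(jωC) = -j/(ω·C) = 0 - j14.83 Ω
Step 3 — Bridge requires nodal analysis (the Z5 bridge couples midpoints C and D, so the two paths cannot be reduced to a simple series/parallel combination). Setting node B to ground and injecting 1 A at node A, the 3-node admittance system at A, C, D solves to V_A = Z_AB = 142.7 + j50.14 Ω = 151.3∠19.4° Ω.
Step 4 — Power factor: PF = cos(φ) = Re(Z)/|Z| = 142.73/151.28 = 0.9435.
Step 5 — Type: Im(Z) = 50.14 ⇒ lagging (phase φ = 19.4°).

PF = 0.9435 (lagging, φ = 19.4°)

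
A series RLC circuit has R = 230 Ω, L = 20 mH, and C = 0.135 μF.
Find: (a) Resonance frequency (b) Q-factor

Step 1 — Resonance condition Im(Z)=0 gives ω₀ = 1/√(LC).
Step 2 — ω₀ = 1/√(0.02·1.35e-07) = 1.925e+04 rad/s.
Step 3 — f₀ = ω₀/(2π) = 3063 Hz.
Step 4 — Series Q: Q = ω₀L/R = 1.925e+04·0.02/230 = 1.673.

(a) f₀ = 3063 Hz  (b) Q = 1.673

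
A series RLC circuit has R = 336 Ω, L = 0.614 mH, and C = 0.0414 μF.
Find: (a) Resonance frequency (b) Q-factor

Step 1 — Resonance condition Im(Z)=0 gives ω₀ = 1/√(LC).
Step 2 — ω₀ = 1/√(0.000614·4.14e-08) = 1.983e+05 rad/s.
Step 3 — f₀ = ω₀/(2π) = 3.157e+04 Hz.
Step 4 — Series Q: Q = ω₀L/R = 1.983e+05·0.000614/336 = 0.3624.

(a) f₀ = 3.157e+04 Hz  (b) Q = 0.3624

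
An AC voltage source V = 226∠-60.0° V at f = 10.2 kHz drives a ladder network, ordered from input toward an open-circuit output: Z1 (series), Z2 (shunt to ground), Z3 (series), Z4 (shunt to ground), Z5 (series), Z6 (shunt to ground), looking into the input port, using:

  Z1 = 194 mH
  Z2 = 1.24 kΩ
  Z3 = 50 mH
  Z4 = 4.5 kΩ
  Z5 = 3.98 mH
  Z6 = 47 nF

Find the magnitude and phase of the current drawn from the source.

Step 1 — Angular frequency: ω = 2π·f = 2π·1.02e+04 = 6.409e+04 rad/s.
Step 2 — Component impedances:
  Z1: Z = jωL = j·6.409e+04·0.194 = 0 + j1.243e+04 Ω
  Z2: Z = R = 1240 Ω
  Z3: Z = jωL = j·6.409e+04·0.05 = 0 + j3204 Ω
  Z4: Z = R = 4500 Ω
  Z5: Z = jωL = j·6.409e+04·0.00398 = 0 + j255.1 Ω
  Z6: Z = 1/(jωC) = -j/(ω·C) = 0 - j332 Ω
Step 3 — Ladder network (open output): work backward from the far end, alternating series and parallel combinations. Z_in = 1071 + j1.286e+04 Ω = 1.29e+04∠85.2° Ω.
Step 4 — Source phasor: V = 226∠-60.0° V = 113 - j195.7 V.
Step 5 — Ohm's law: I = V / Z_total = (113 - j195.7) / (1071 + j1.286e+04) = -0.01439 - j0.009987 A.
Step 6 — Convert to polar: |I| = 0.01752 A, ∠I = -145.2°.

I = 0.01752∠-145.2° A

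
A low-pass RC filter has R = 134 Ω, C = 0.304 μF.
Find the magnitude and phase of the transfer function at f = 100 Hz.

Step 1 — Angular frequency: ω = 2π·100 = 628.3 rad/s.
Step 2 — Transfer function: H(jω) = 1/(1 + jωRC).
Step 3 — Denominator: 1 + jωRC = 1 + j·628.3·134·3.04e-07 = 1 + j0.0256.
Step 4 — H = 0.9993 - j0.02558.
Step 5 — Magnitude: |H| = 0.9997 (-0.0 dB); phase: φ = -1.5°.

|H| = 0.9997 (-0.0 dB), φ = -1.5°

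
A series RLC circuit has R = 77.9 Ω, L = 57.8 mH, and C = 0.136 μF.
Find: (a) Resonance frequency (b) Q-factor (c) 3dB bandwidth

Step 1 — Resonance condition Im(Z)=0 gives ω₀ = 1/√(LC).
Step 2 — ω₀ = 1/√(0.0578·1.36e-07) = 1.128e+04 rad/s.
Step 3 — f₀ = ω₀/(2π) = 1795 Hz.
Step 4 — Series Q: Q = ω₀L/R = 1.128e+04·0.0578/77.9 = 8.369.
Step 5 — 3dB bandwidth: Δω = ω₀/Q = 1348 rad/s; BW = Δω/(2π) = 214.5 Hz.

(a) f₀ = 1795 Hz  (b) Q = 8.369  (c) BW = 214.5 Hz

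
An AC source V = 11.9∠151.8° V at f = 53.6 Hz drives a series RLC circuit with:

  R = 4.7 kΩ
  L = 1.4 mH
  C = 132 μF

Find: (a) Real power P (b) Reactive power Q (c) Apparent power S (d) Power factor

Step 1 — Angular frequency: ω = 2π·f = 2π·53.6 = 336.8 rad/s.
Step 2 — Component impedances:
  R: Z = R = 4700 Ω
  L: Z = jωL = j·336.8·0.0014 = 0 + j0.4715 Ω
  C: Z = 1/(jωC) = -j/(ω·C) = 0 - j22.49 Ω
Step 3 — Series combination: Z_total = R + L + C = 4700 - j22.02 Ω = 4700∠-0.3° Ω.
Step 4 — Source phasor: V = 11.9∠151.8° V = -10.49 + j5.623 V.
Step 5 — Current: I = V / Z = -0.002237 + j0.001186 A = 0.002532∠152.1° A.
Step 6 — Complex power: S = V·I* = 0.03013 - j0.0001412 VA.
Step 7 — Real power: P = Re(S) = 0.03013 W.
Step 8 — Reactive power: Q = Im(S) = -0.0001412 VAR.
Step 9 — Apparent power: |S| = 0.03013 VA.
Step 10 — Power factor: PF = P/|S| = 1 (leading).

(a) P = 0.03013 W  (b) Q = -0.0001412 VAR  (c) S = 0.03013 VA  (d) PF = 1 (leading)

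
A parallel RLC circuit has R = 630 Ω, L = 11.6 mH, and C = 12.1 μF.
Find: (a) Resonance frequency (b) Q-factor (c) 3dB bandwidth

Step 1 — Resonance: ω₀ = 1/√(LC) = 1/√(0.0116·1.21e-05) = 2669 rad/s.
Step 2 — f₀ = ω₀/(2π) = 424.8 Hz.
Step 3 — Parallel Q: Q = R/(ω₀L) = 630/(2669·0.0116) = 20.35.
Step 4 — Bandwidth: Δω = ω₀/Q = 131.2 rad/s; BW = Δω/(2π) = 20.88 Hz.

(a) f₀ = 424.8 Hz  (b) Q = 20.35  (c) BW = 20.88 Hz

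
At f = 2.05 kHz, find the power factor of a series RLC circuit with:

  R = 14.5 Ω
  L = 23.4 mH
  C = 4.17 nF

Step 1 — Angular frequency: ω = 2π·f = 2π·2050 = 1.288e+04 rad/s.
Step 2 — Component impedances:
  R: Z = R = 14.5 Ω
  L: Z = jωL = j·1.288e+04·0.0234 = 0 + j301.4 Ω
  C: Z = 1/(jωC) = -j/(ω·C) = 0 - j1.862e+04 Ω
Step 3 — Series combination: Z_total = R + L + C = 14.5 - j1.832e+04 Ω = 1.832e+04∠-90.0° Ω.
Step 4 — Power factor: PF = cos(φ) = Re(Z)/|Z| = 14.5/18316.5 = 0.0007916.
Step 5 — Type: Im(Z) = -1.832e+04 ⇒ leading (phase φ = -90.0°).

PF = 0.0007916 (leading, φ = -90.0°)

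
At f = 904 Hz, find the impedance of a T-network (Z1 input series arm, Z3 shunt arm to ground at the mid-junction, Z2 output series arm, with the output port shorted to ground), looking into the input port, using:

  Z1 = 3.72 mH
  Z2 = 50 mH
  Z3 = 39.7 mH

Step 1 — Angular frequency: ω = 2π·f = 2π·904 = 5680 rad/s.
Step 2 — Component impedances:
  Z1: Z = jωL = j·5680·0.00372 = 0 + j21.13 Ω
  Z2: Z = jωL = j·5680·0.05 = 0 + j284 Ω
  Z3: Z = jωL = j·5680·0.0397 = 0 + j225.5 Ω
Step 3 — With the output port shorted to ground, the output series arm Z2 runs from the junction to ground; the shunt arm Z3 also runs from the junction to ground. They appear in parallel: Z3 || Z2 = 0 + j125.7 Ω.
Step 4 — Series with input arm Z1: Z_in = Z1 + (Z3 || Z2) = 0 + j146.8 Ω = 146.8∠90.0° Ω.

Z = 0 + j146.8 Ω = 146.8∠90.0° Ω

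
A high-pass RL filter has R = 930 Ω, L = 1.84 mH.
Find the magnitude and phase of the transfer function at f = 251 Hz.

Step 1 — Angular frequency: ω = 2π·251 = 1577 rad/s.
Step 2 — Transfer function: H(jω) = jωL/(R + jωL).
Step 3 — Numerator jωL = j·2.902; denominator R + jωL = 930 + j2.902.
Step 4 — H = 9.736e-06 + j0.00312.
Step 5 — Magnitude: |H| = 0.00312 (-50.1 dB); phase: φ = 89.8°.

|H| = 0.00312 (-50.1 dB), φ = 89.8°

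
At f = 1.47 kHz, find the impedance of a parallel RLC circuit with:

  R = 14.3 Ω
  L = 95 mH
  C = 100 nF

Step 1 — Angular frequency: ω = 2π·f = 2π·1470 = 9236 rad/s.
Step 2 — Component impedances:
  R: Z = R = 14.3 Ω
  L: Z = jωL = j·9236·0.095 = 0 + j877.4 Ω
  C: Z = 1/(jωC) = -j/(ω·C) = 0 - j1083 Ω
Step 3 — Parallel combination: 1/Z_total = 1/R + 1/L + 1/C; Z_total = 14.3 + j0.04418 Ω = 14.3∠0.2° Ω.

Z = 14.3 + j0.04418 Ω = 14.3∠0.2° Ω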